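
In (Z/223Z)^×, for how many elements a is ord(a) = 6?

φ(223) = 223 − 1 = 222 = 2 · 3 · 37.
(Z/223Z)^× is cyclic (|G| = 222); a cyclic group of order m has exactly φ(d) elements of each order d | m, and none otherwise.
6 = 2 · 3 divides 222, and φ(6) = 2.

2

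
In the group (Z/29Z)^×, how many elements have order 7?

φ(29) = 29 − 1 = 28 = 2^2 · 7.
Since (Z/29Z)^× is cyclic of order 28, the number of elements of order d is φ(d) when d | 28 and 0 otherwise.
7 | 28, and φ(7) = 7 − 1 = 6.

6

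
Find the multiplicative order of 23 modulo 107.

53

By Lagrange's theorem, ord_107(23) divides φ(107) = 107 − 1 = 106 = 2 · 53.
Divisors of 106: 1, 2, 53, 106.
Compute 23^d (mod 107) for the divisors d until we hit 1:
23^1 ≡ 23
23^2 ≡ 101
23^53 ≡ 1
Therefore the multiplicative order of 23 modulo 107 is 53.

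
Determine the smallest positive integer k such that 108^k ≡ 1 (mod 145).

By Lagrange's theorem, ord_145(108) divides φ(145) = φ(5·29) = (5−1)·(29−1) = 4·28 = 112 = 2^4 · 7.
Divisors of 112: 1, 2, 4, 7, 8, 14, 16, 28, 56, 112.
Evaluate successive powers at the divisors of 112:
108^1 ≡ 108 (mod 145)
108^2 ≡ 64 (mod 145)
108^4 ≡ 36 (mod 145)
108^7 ≡ 12 (mod 145)
108^8 ≡ 136 (mod 145)
108^14 ≡ 144 (mod 145)
108^16 ≡ 81 (mod 145)
108^28 ≡ 1 (mod 145) ✓
Therefore the multiplicative order of 108 modulo 145 is 28.

28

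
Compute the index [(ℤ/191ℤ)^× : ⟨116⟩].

1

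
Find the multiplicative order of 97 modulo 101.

25

ord(97) | φ(101) = 101 − 1 = 100 = 2^2 · 5^2.
Divisors of 100: 1, 2, 4, 5, 10, 20, 25, 50, 100.
Test each divisor d:
97^1 ≡ 97 (mod 101)
97^2 ≡ 16 (mod 101)
97^4 ≡ 54 (mod 101)
97^5 ≡ 87 (mod 101)
97^10 ≡ 95 (mod 101)
97^20 ≡ 36 (mod 101)
97^25 ≡ 1 (mod 101) ✓
Therefore the multiplicative order of 97 modulo 101 is 25.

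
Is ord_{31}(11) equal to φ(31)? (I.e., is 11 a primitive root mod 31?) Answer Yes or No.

Yes

φ(31) = 31 − 1 = 30 = 2 · 3 · 5.
An element g generates (Z/31Z)^× iff g^(30/q) ≢ 1 (mod 31) for each prime q ∈ {2, 3, 5}.
11^15 ≡ 30 (mod 31)  [q = 2: ≢ 1 ✓]
11^10 ≡ 5 (mod 31)  [q = 3: ≢ 1 ✓]
11^6 ≡ 4 (mod 31)  [q = 5: ≢ 1 ✓]
None equal 1, so ord_31(11) = 30: 11 is a primitive root.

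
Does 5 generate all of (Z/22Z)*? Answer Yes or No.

φ(22) = φ(2)·φ(11) = 1·10 = 10 = 2 · 5.
5 is a primitive root mod 22 iff 5^(φ(22)/q) ≢ 1 for every prime q | φ(22), i.e. q ∈ {2, 5}.
5^5 ≡ 1 (mod 22)  [q = 2: ≡ 1 ✗]
5^2 ≡ 3 (mod 22)  [q = 5: ≢ 1 ✓]
Since 5^5 ≡ 1, the order of 5 divides 5 < 10, so 5 is not a primitive root.

No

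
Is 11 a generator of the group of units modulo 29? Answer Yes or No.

Yes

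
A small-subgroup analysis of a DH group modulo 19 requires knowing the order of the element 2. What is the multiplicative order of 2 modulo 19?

18

By Lagrange's theorem, ord_19(2) divides φ(19) = 19 − 1 = 18 = 2 · 3^2.
Divisors of 18: 1, 2, 3, 6, 9, 18.
Check 2^d mod 19 for each divisor in increasing order:
2^1 ≡ 2 (mod 19)
2^2 ≡ 4 (mod 19)
2^3 ≡ 8 (mod 19)
2^6 ≡ 7 (mod 19)
2^9 ≡ 18 (mod 19)
2^18 ≡ 1 (mod 19) ✓
So ord_19(2) = 18.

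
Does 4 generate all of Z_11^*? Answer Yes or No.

φ(11) = 11 − 1 = 10 = 2 · 5.
An element g generates (Z/11Z)^× iff g^(10/q) ≢ 1 (mod 11) for each prime q ∈ {2, 5}.
4^5 ≡ 1 (mod 11)  [q = 2: ≡ 1 ✗]
4^2 ≡ 5 (mod 11)  [q = 5: ≢ 1 ✓]
The check at q = 2 fails, so 4 generates a proper subgroup.

No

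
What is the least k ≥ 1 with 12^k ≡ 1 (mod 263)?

131

The order of 12 must divide φ(263) = 263 − 1 = 262 = 2 · 131.
Divisors of 262: 1, 2, 131, 262.
Evaluate successive powers at the divisors of 262:
12^1 ≡ 12
12^2 ≡ 144
12^131 ≡ 1
Hence ord(12) = 131.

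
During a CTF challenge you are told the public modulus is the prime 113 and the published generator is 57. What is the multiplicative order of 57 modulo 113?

Since 57 ∈ (Z/113Z)^×, its order divides φ(113) = 113 − 1 = 112 = 2^4 · 7.
Divisors of 112: 1, 2, 4, 7, 8, 14, 16, 28, 56, 112.
Test each divisor d:
57^1 ≡ 57 (mod 113)
57^2 ≡ 85 (mod 113)
57^4 ≡ 106 (mod 113)
57^7 ≡ 98 (mod 113)
57^8 ≡ 49 (mod 113)
57^14 ≡ 112 (mod 113)
57^16 ≡ 28 (mod 113)
57^28 ≡ 1 (mod 113) ✓
Therefore the multiplicative order of 57 modulo 113 is 28.

28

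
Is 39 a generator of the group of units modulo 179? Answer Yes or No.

No

φ(179) = 179 − 1 = 178 = 2 · 89.
It suffices to check that the order of 39 is not a proper divisor of 178: compute 39^(178/q) for q ∈ {2, 89}.
39^89 ≡ 1 (mod 179)  [q = 2: ≡ 1 ✗]
39^2 ≡ 89 (mod 179)  [q = 89: ≢ 1 ✓]
39^89 ≡ 1 shows ord(39) | 89, strictly less than φ(179); not a primitive root.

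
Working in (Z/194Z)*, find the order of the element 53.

ord(53) | φ(194) = φ(2)·φ(97) = 1·96 = 96 = 2^5 · 3.
Divisors of 96: 1, 2, 3, 4, 6, 8, 12, 16, 24, 32, 48, 96.
Check 53^d mod 194 for each divisor in increasing order:
53^1 ≡ 53
53^2 ≡ 93
53^3 ≡ 79
53^4 ≡ 113
53^6 ≡ 33
53^8 ≡ 159
53^12 ≡ 119
53^16 ≡ 61
53^24 ≡ 193
53^32 ≡ 35
53^48 ≡ 1
Hence ord(53) = 48.

48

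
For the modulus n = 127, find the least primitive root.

3

φ(127) = 127 − 1 = 126 = 2 · 3^2 · 7.
Test candidates g = 2, 3, … against the prime factors q ∈ {2, 3, 7} of φ(127): g is a generator iff g^(126/q) ≢ 1 for every such q.
g = 2: 2^63 ≡ 1 — hits 1, so not a primitive root.
g = 3: 3^63 ≡ 126; 3^42 ≡ 107; 3^18 ≡ 4 — none is 1, so 3 is a primitive root.
The smallest primitive root modulo 127 is 3.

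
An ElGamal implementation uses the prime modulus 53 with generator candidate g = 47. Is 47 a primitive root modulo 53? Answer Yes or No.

No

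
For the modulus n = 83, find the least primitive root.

2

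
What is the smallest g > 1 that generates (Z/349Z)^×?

2

φ(349) = 349 − 1 = 348 = 2^2 · 3 · 29.
Test candidates g = 2, 3, … against the prime factors q ∈ {2, 3, 29} of φ(349): g is a generator iff g^(348/q) ≢ 1 for every such q.
g = 2: 2^174 ≡ 348; 2^116 ≡ 226; 2^12 ≡ 257 — none is 1, so 2 is a primitive root.
So 2 is the smallest generator of (Z/349Z)^×.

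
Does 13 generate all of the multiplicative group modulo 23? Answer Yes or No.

No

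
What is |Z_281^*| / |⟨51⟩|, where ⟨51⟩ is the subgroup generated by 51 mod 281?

1

Since 51 ∈ (Z/281Z)^×, its order divides φ(281) = 281 − 1 = 280 = 2^3 · 5 · 7.
Divisors of 280: 1, 2, 4, 5, 7, 8, 10, 14, 20, 28, 35, 40, 56, 70, 140, 280.
Test each divisor d:
51^1 ≡ 51 (mod 281)
51^2 ≡ 72 (mod 281)
51^4 ≡ 126 (mod 281)
51^5 ≡ 244 (mod 281)
51^7 ≡ 146 (mod 281)
51^8 ≡ 140 (mod 281)
51^10 ≡ 245 (mod 281)
51^14 ≡ 241 (mod 281)
51^20 ≡ 172 (mod 281)
51^28 ≡ 195 (mod 281)
51^35 ≡ 89 (mod 281)
51^40 ≡ 79 (mod 281)
51^56 ≡ 90 (mod 281)
51^70 ≡ 53 (mod 281)
51^140 ≡ 280 (mod 281)
51^280 ≡ 1 (mod 281) ✓
The order of 51 is 280, so the subgroup it generates has 280 elements.
The index is φ(281) / ord(51) = 280 / 280 = 1.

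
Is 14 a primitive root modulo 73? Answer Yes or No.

Yes

φ(73) = 73 − 1 = 72 = 2^3 · 3^2.
Test 14^(72/q) mod 73 for each prime factor q of 72:
14^36 ≡ 72 (mod 73)  [q = 2: ≢ 1 ✓]
14^24 ≡ 64 (mod 73)  [q = 3: ≢ 1 ✓]
All checks pass, so 14 has order 72 and is a primitive root modulo 73.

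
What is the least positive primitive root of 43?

φ(43) = 43 − 1 = 42 = 2 · 3 · 7.
Test candidates g = 2, 3, … against the prime factors q ∈ {2, 3, 7} of φ(43): g is a generator iff g^(42/q) ≢ 1 for every such q.
g = 2: 2^21 ≡ 42; 2^14 ≡ 1 — hits 1, so not a primitive root.
g = 3: 3^21 ≡ 42; 3^14 ≡ 36; 3^6 ≡ 41 — none is 1, so 3 is a primitive root.
Hence the least primitive root of 43 is 3.

3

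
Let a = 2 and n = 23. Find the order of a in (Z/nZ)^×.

By Lagrange's theorem, ord_23(2) divides φ(23) = 23 − 1 = 22 = 2 · 11.
Divisors of 22: 1, 2, 11, 22.
Evaluate successive powers at the divisors of 22:
2^1 ≡ 2 (mod 23)
2^2 ≡ 4 (mod 23)
2^11 ≡ 1 (mod 23) ✓
Therefore the multiplicative order of 2 modulo 23 is 11.

11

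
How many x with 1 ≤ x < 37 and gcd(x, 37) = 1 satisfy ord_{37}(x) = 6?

φ(37) = 37 − 1 = 36 = 2^2 · 3^2.
In a cyclic group of order 36, there are φ(d) elements of order d for each divisor d of 36, and zero for non-divisors.
6 = 2 · 3 divides 36, and φ(6) = 2.

2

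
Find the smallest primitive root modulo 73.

5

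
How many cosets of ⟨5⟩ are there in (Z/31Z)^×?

10

By Lagrange's theorem, ord_31(5) divides φ(31) = 31 − 1 = 30 = 2 · 3 · 5.
Divisors of 30: 1, 2, 3, 5, 6, 10, 15, 30.
Evaluate successive powers at the divisors of 30:
5^1 ≡ 5 (mod 31)
5^2 ≡ 25 (mod 31)
5^3 ≡ 1 (mod 31) ✓
The order of 5 is 3, so the subgroup it generates has 3 elements.
[(Z/31Z)^× : ⟨5⟩] = 30/3 = 10.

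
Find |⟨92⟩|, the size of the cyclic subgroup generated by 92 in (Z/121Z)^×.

55

By Lagrange's theorem, ord_121(92) divides φ(121) = φ(11^2) = 11·(11−1) = 110 = 2 · 5 · 11.
Divisors of 110: 1, 2, 5, 10, 11, 22, 55, 110.
Test each divisor d:
92^1 ≡ 92 (mod 121)
92^2 ≡ 115 (mod 121)
92^5 ≡ 45 (mod 121)
92^10 ≡ 89 (mod 121)
92^11 ≡ 81 (mod 121)
92^22 ≡ 27 (mod 121)
92^55 ≡ 1 (mod 121) ✓
The smallest such exponent is 55, so the order of 92 is 55.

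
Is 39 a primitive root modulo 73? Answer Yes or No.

Yes

φ(73) = 73 − 1 = 72 = 2^3 · 3^2.
An element g generates (Z/73Z)^× iff g^(72/q) ≢ 1 (mod 73) for each prime q ∈ {2, 3}.
39^36 ≡ 72 (mod 73)  [q = 2: ≢ 1 ✓]
39^24 ≡ 64 (mod 73)  [q = 3: ≢ 1 ✓]
None equal 1, so ord_73(39) = 72: 39 is a primitive root.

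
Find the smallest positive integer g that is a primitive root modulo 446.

φ(446) = φ(2)·φ(223) = 1·222 = 222 = 2 · 3 · 37.
Test candidates g = 2, 3, … against the prime factors q ∈ {2, 3, 37} of φ(446): g is a generator iff g^(222/q) ≢ 1 for every such q.
g = 2: gcd(2, 446) = 2 > 1, not a unit — skip.
g = 3: 3^111 ≡ 445; 3^74 ≡ 183; 3^6 ≡ 283 — none is 1, so 3 is a primitive root.
So 3 is the smallest generator of (Z/446Z)^×.

3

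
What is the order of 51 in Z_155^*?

15

ord(51) | φ(155) = φ(5·31) = (5−1)·(31−1) = 4·30 = 120 = 2^3 · 3 · 5.
Divisors of 120: 1, 2, 3, 4, 5, 6, 8, 10, 12, 15, 20, 24, 30, 40, 60, 120.
Test each divisor d:
51^1 ≡ 51 (mod 155)
51^2 ≡ 121 (mod 155)
51^3 ≡ 126 (mod 155)
51^4 ≡ 71 (mod 155)
51^5 ≡ 56 (mod 155)
51^6 ≡ 66 (mod 155)
51^8 ≡ 81 (mod 155)
51^10 ≡ 36 (mod 155)
51^12 ≡ 16 (mod 155)
51^15 ≡ 1 (mod 155) ✓
Hence ord(51) = 15.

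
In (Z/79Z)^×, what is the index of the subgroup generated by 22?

By Lagrange's theorem, ord_79(22) divides φ(79) = 79 − 1 = 78 = 2 · 3 · 13.
Divisors of 78: 1, 2, 3, 6, 13, 26, 39, 78.
Evaluate successive powers at the divisors of 78:
22^1 ≡ 22 (mod 79)
22^2 ≡ 10 (mod 79)
22^3 ≡ 62 (mod 79)
22^6 ≡ 52 (mod 79)
22^13 ≡ 1 (mod 79) ✓
So ord_79(22) = 13, hence |⟨22⟩| = 13.
The index is φ(79) / ord(22) = 78 / 13 = 6.

6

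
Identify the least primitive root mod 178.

3

φ(178) = φ(2)·φ(89) = 1·88 = 88 = 2^3 · 11.
Test candidates g = 2, 3, … against the prime factors q ∈ {2, 11} of φ(178): g is a generator iff g^(88/q) ≢ 1 for every such q.
g = 2: gcd(2, 178) = 2 > 1, not a unit — skip.
g = 3: 3^44 ≡ 177; 3^8 ≡ 153 — none is 1, so 3 is a primitive root.
The smallest primitive root modulo 178 is 3.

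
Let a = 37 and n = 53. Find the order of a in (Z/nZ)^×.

26

Since 37 ∈ (Z/53Z)^×, its order divides φ(53) = 53 − 1 = 52 = 2^2 · 13.
Divisors of 52: 1, 2, 4, 13, 26, 52.
Evaluate successive powers at the divisors of 52:
37^1 ≡ 37 (mod 53)
37^2 ≡ 44 (mod 53)
37^4 ≡ 28 (mod 53)
37^13 ≡ 52 (mod 53)
37^26 ≡ 1 (mod 53) ✓
The smallest such exponent is 26, so the order of 37 is 26.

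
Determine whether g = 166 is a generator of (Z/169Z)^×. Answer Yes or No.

No

φ(169) = φ(13^2) = 13·(13−1) = 156 = 2^2 · 3 · 13.
166 is a primitive root mod 169 iff 166^(φ(169)/q) ≢ 1 for every prime q | φ(169), i.e. q ∈ {2, 3, 13}.
166^78 ≡ 1 (mod 169)  [q = 2: ≡ 1 ✗]
166^52 ≡ 146 (mod 169)  [q = 3: ≢ 1 ✓]
166^12 ≡ 105 (mod 169)  [q = 13: ≢ 1 ✓]
166^78 ≡ 1 shows ord(166) | 78, strictly less than φ(169); not a primitive root.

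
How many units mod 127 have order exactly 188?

0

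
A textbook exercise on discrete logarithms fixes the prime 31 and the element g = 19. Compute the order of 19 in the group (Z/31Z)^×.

15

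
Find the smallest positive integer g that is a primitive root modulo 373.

2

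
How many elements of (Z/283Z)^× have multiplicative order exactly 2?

1

φ(283) = 283 − 1 = 282 = 2 · 3 · 47.
(Z/283Z)^× is cyclic (|G| = 282); a cyclic group of order m has exactly φ(d) elements of each order d | m, and none otherwise.
2 | 282, and φ(2) = 2 − 1 = 1.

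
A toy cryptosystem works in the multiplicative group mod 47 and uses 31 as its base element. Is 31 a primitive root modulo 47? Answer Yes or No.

Yes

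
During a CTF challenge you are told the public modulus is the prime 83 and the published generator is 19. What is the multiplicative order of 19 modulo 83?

The order of 19 must divide φ(83) = 83 − 1 = 82 = 2 · 41.
Divisors of 82: 1, 2, 41, 82.
Compute 19^d (mod 83) for the divisors d until we hit 1:
19^1 ≡ 19 (mod 83)
19^2 ≡ 29 (mod 83)
19^41 ≡ 82 (mod 83)
19^82 ≡ 1 (mod 83) ✓
Therefore the multiplicative order of 19 modulo 83 is 82.

82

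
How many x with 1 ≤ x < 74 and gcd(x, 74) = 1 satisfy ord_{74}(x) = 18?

φ(74) = φ(2)·φ(37) = 1·36 = 36 = 2^2 · 3^2.
Since (Z/74Z)^× is cyclic of order 36, the number of elements of order d is φ(d) when d | 36 and 0 otherwise.
18 = 2 · 3^2 divides 36, and φ(18) = 6.

6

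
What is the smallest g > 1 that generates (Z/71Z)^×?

φ(71) = 71 − 1 = 70 = 2 · 5 · 7.
Test candidates g = 2, 3, … against the prime factors q ∈ {2, 5, 7} of φ(71): g is a generator iff g^(70/q) ≢ 1 for every such q.
g = 2: 2^35 ≡ 1 — hits 1, so not a primitive root.
g = 3: 3^35 ≡ 1 — hits 1, so not a primitive root.
g = 4: 4^35 ≡ 1 — hits 1, so not a primitive root.
g = 5: 5^35 ≡ 1 — hits 1, so not a primitive root.
g = 6: 6^35 ≡ 1 — hits 1, so not a primitive root.
g = 7: 7^35 ≡ 70; 7^14 ≡ 54; 7^10 ≡ 45 — none is 1, so 7 is a primitive root.
So 7 is the smallest generator of (Z/71Z)^×.

7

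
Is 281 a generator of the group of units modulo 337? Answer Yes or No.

No

φ(337) = 337 − 1 = 336 = 2^4 · 3 · 7.
It suffices to check that the order of 281 is not a proper divisor of 336: compute 281^(336/q) for q ∈ {2, 3, 7}.
281^168 ≡ 1 (mod 337)  [q = 2: ≡ 1 ✗]
281^112 ≡ 1 (mod 337)  [q = 3: ≡ 1 ✗]
281^48 ≡ 8 (mod 337)  [q = 7: ≢ 1 ✓]
Since 281^168 ≡ 1, the order of 281 divides 168 < 336, so 281 is not a primitive root.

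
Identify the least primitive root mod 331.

3

φ(331) = 331 − 1 = 330 = 2 · 3 · 5 · 11.
g is a primitive root iff g^(330/q) ≢ 1 (mod 331) for each prime q ∈ {2, 3, 5, 11}.
g = 2: 2^165 ≡ 330; 2^110 ≡ 299; 2^66 ≡ 64; 2^30 ≡ 1 — hits 1, so not a primitive root.
g = 3: 3^165 ≡ 330; 3^110 ≡ 299; 3^66 ≡ 64; 3^30 ≡ 270 — none is 1, so 3 is a primitive root.
So 3 is the smallest generator of (Z/331Z)^×.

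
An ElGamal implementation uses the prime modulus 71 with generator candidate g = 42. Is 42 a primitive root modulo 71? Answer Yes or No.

Yes

φ(71) = 71 − 1 = 70 = 2 · 5 · 7.
42 is a primitive root mod 71 iff 42^(φ(71)/q) ≢ 1 for every prime q | φ(71), i.e. q ∈ {2, 5, 7}.
42^35 ≡ 70 (mod 71)  [q = 2: ≢ 1 ✓]
42^14 ≡ 57 (mod 71)  [q = 5: ≢ 1 ✓]
42^10 ≡ 48 (mod 71)  [q = 7: ≢ 1 ✓]
All checks pass, so 42 has order 70 and is a primitive root modulo 71.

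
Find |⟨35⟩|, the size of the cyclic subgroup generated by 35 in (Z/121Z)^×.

The order of 35 must divide φ(121) = φ(11^2) = 11·(11−1) = 110 = 2 · 5 · 11.
Divisors of 110: 1, 2, 5, 10, 11, 22, 55, 110.
Test each divisor d:
35^1 ≡ 35 (mod 121)
35^2 ≡ 15 (mod 121)
35^5 ≡ 10 (mod 121)
35^10 ≡ 100 (mod 121)
35^11 ≡ 112 (mod 121)
35^22 ≡ 81 (mod 121)
35^55 ≡ 120 (mod 121)
35^110 ≡ 1 (mod 121) ✓
Hence ord(35) = 110.

110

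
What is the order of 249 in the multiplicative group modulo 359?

The order of 249 must divide φ(359) = 359 − 1 = 358 = 2 · 179.
Divisors of 358: 1, 2, 179, 358.
Test each divisor d:
249^1 ≡ 249 (mod 359)
249^2 ≡ 253 (mod 359)
249^179 ≡ 358 (mod 359)
249^358 ≡ 1 (mod 359) ✓
So ord_359(249) = 358.

358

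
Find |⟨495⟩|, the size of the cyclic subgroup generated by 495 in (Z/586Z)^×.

146

Since 495 ∈ (Z/586Z)^×, its order divides φ(586) = φ(2)·φ(293) = 1·292 = 292 = 2^2 · 73.
Divisors of 292: 1, 2, 4, 73, 146, 292.
Check 495^d mod 586 for each divisor in increasing order:
495^1 ≡ 495
495^2 ≡ 77
495^4 ≡ 69
495^73 ≡ 585
495^146 ≡ 1
Hence ord(495) = 146.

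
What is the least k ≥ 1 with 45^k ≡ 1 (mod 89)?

ord(45) | φ(89) = 89 − 1 = 88 = 2^3 · 11.
Divisors of 88: 1, 2, 4, 8, 11, 22, 44, 88.
Test each divisor d:
45^1 ≡ 45
45^2 ≡ 67
45^4 ≡ 39
45^8 ≡ 8
45^11 ≡ 1
Therefore the multiplicative order of 45 modulo 89 is 11.

11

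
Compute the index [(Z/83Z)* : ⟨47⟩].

1

ord(47) | φ(83) = 83 − 1 = 82 = 2 · 41.
Divisors of 82: 1, 2, 41, 82.
Test each divisor d:
47^1 ≡ 47
47^2 ≡ 51
47^41 ≡ 82
47^82 ≡ 1
The order of 47 is 82, so the subgroup it generates has 82 elements.
The index is φ(83) / ord(47) = 82 / 82 = 1.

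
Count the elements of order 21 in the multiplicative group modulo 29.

0

φ(29) = 29 − 1 = 28 = 2^2 · 7.
(Z/29Z)^× is cyclic (|G| = 28); a cyclic group of order m has exactly φ(d) elements of each order d | m, and none otherwise.
Here 28 is not a multiple of 21, so there are no elements of order 21.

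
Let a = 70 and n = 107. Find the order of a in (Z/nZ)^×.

106

The order of 70 must divide φ(107) = 107 − 1 = 106 = 2 · 53.
Divisors of 106: 1, 2, 53, 106.
Test each divisor d:
70^1 ≡ 70
70^2 ≡ 85
70^53 ≡ 106
70^106 ≡ 1
The smallest such exponent is 106, so the order of 70 is 106.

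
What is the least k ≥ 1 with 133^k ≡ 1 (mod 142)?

70

The order of 133 must divide φ(142) = φ(2)·φ(71) = 1·70 = 70 = 2 · 5 · 7.
Divisors of 70: 1, 2, 5, 7, 10, 14, 35, 70.
Test each divisor d:
133^1 ≡ 133 (mod 142)
133^2 ≡ 81 (mod 142)
133^5 ≡ 23 (mod 142)
133^7 ≡ 17 (mod 142)
133^10 ≡ 103 (mod 142)
133^14 ≡ 5 (mod 142)
133^35 ≡ 141 (mod 142)
133^70 ≡ 1 (mod 142) ✓
So ord_142(133) = 70.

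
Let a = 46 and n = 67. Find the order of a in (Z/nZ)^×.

66

Since 46 ∈ (Z/67Z)^×, its order divides φ(67) = 67 − 1 = 66 = 2 · 3 · 11.
Divisors of 66: 1, 2, 3, 6, 11, 22, 33, 66.
Check 46^d mod 67 for each divisor in increasing order:
46^1 ≡ 46 (mod 67)
46^2 ≡ 39 (mod 67)
46^3 ≡ 52 (mod 67)
46^6 ≡ 24 (mod 67)
46^11 ≡ 30 (mod 67)
46^22 ≡ 29 (mod 67)
46^33 ≡ 66 (mod 67)
46^66 ≡ 1 (mod 67) ✓
So ord_67(46) = 66.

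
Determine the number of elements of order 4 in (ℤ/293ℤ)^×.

2

φ(293) = 293 − 1 = 292 = 2^2 · 73.
Since (Z/293Z)^× is cyclic of order 292, the number of elements of order d is φ(d) when d | 292 and 0 otherwise.
4 = 2^2 divides 292, and φ(4) = 2.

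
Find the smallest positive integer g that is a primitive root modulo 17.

3

φ(17) = 17 − 1 = 16 = 2^4.
g is a primitive root iff g^(16/q) ≢ 1 (mod 17) for each prime q ∈ {2}.
g = 2: 2^8 ≡ 1 — hits 1, so not a primitive root.
g = 3: 3^8 ≡ 16 — none is 1, so 3 is a primitive root.
The smallest primitive root modulo 17 is 3.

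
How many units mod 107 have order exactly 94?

0

φ(107) = 107 − 1 = 106 = 2 · 53.
(Z/107Z)^× is cyclic (|G| = 106); a cyclic group of order m has exactly φ(d) elements of each order d | m, and none otherwise.
Here 106 is not a multiple of 94, so there are no elements of order 94.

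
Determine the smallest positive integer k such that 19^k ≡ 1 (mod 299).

132

ord(19) | φ(299) = φ(13·23) = (13−1)·(23−1) = 12·22 = 264 = 2^3 · 3 · 11.
Divisors of 264: 1, 2, 3, 4, 6, 8, 11, 12, 22, 24, 33, 44, 66, 88, 132, 264.
Test each divisor d:
19^1 ≡ 19 (mod 299)
19^2 ≡ 62 (mod 299)
19^3 ≡ 281 (mod 299)
19^4 ≡ 256 (mod 299)
19^6 ≡ 25 (mod 299)
19^8 ≡ 55 (mod 299)
19^11 ≡ 206 (mod 299)
19^12 ≡ 27 (mod 299)
19^22 ≡ 277 (mod 299)
19^24 ≡ 131 (mod 299)
19^33 ≡ 252 (mod 299)
19^44 ≡ 185 (mod 299)
19^66 ≡ 116 (mod 299)
19^88 ≡ 139 (mod 299)
19^132 ≡ 1 (mod 299) ✓
The smallest such exponent is 132, so the order of 19 is 132.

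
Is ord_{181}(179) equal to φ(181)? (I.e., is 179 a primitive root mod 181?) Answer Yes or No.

φ(181) = 181 − 1 = 180 = 2^2 · 3^2 · 5.
An element g generates (Z/181Z)^× iff g^(180/q) ≢ 1 (mod 181) for each prime q ∈ {2, 3, 5}.
179^90 ≡ 180 (mod 181)  [q = 2: ≢ 1 ✓]
179^60 ≡ 48 (mod 181)  [q = 3: ≢ 1 ✓]
179^36 ≡ 59 (mod 181)  [q = 5: ≢ 1 ✓]
None equal 1, so ord_181(179) = 180: 179 is a primitive root.

Yes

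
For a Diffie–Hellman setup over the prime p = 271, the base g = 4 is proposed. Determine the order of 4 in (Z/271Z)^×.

135

By Lagrange's theorem, ord_271(4) divides φ(271) = 271 − 1 = 270 = 2 · 3^3 · 5.
Divisors of 270: 1, 2, 3, 5, 6, 9, 10, 15, 18, 27, 30, 45, 54, 90, 135, 270.
Compute 4^d (mod 271) for the divisors d until we hit 1:
4^1 ≡ 4 (mod 271)
4^2 ≡ 16 (mod 271)
4^3 ≡ 64 (mod 271)
4^5 ≡ 211 (mod 271)
4^6 ≡ 31 (mod 271)
4^9 ≡ 87 (mod 271)
4^10 ≡ 77 (mod 271)
4^15 ≡ 258 (mod 271)
4^18 ≡ 252 (mod 271)
4^27 ≡ 244 (mod 271)
4^30 ≡ 169 (mod 271)
4^45 ≡ 242 (mod 271)
4^54 ≡ 187 (mod 271)
4^90 ≡ 28 (mod 271)
4^135 ≡ 1 (mod 271) ✓
The smallest such exponent is 135, so the order of 4 is 135.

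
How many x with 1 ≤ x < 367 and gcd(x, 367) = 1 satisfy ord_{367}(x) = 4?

0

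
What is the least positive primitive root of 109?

φ(109) = 109 − 1 = 108 = 2^2 · 3^3.
g is a primitive root iff g^(108/q) ≢ 1 (mod 109) for each prime q ∈ {2, 3}.
g = 2: 2^54 ≡ 108; 2^36 ≡ 1 — hits 1, so not a primitive root.
g = 3: 3^54 ≡ 1 — hits 1, so not a primitive root.
g = 4: 4^54 ≡ 1 — hits 1, so not a primitive root.
g = 5: 5^54 ≡ 1 — hits 1, so not a primitive root.
g = 6: 6^54 ≡ 108; 6^36 ≡ 63 — none is 1, so 6 is a primitive root.
So 6 is the smallest generator of (Z/109Z)^×.

6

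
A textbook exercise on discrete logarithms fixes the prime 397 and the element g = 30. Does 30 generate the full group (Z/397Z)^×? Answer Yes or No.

φ(397) = 397 − 1 = 396 = 2^2 · 3^2 · 11.
Test 30^(396/q) mod 397 for each prime factor q of 396:
30^198 ≡ 1 (mod 397)  [q = 2: ≡ 1 ✗]
30^132 ≡ 1 (mod 397)  [q = 3: ≡ 1 ✗]
30^36 ≡ 393 (mod 397)  [q = 11: ≢ 1 ✓]
30^198 ≡ 1 shows ord(30) | 198, strictly less than φ(397); not a primitive root.

No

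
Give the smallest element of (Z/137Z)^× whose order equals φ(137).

3

φ(137) = 137 − 1 = 136 = 2^3 · 17.
g is a primitive root iff g^(136/q) ≢ 1 (mod 137) for each prime q ∈ {2, 17}.
g = 2: 2^68 ≡ 1 — hits 1, so not a primitive root.
g = 3: 3^68 ≡ 136; 3^8 ≡ 122 — none is 1, so 3 is a primitive root.
Hence the least primitive root of 137 is 3.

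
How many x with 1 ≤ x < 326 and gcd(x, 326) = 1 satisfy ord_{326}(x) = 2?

φ(326) = φ(2)·φ(163) = 1·162 = 162 = 2 · 3^4.
(Z/326Z)^× is cyclic (|G| = 162); a cyclic group of order m has exactly φ(d) elements of each order d | m, and none otherwise.
2 | 162, and φ(2) = 2 − 1 = 1.

1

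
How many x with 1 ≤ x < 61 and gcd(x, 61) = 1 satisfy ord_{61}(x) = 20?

φ(61) = 61 − 1 = 60 = 2^2 · 3 · 5.
In a cyclic group of order 60, there are φ(d) elements of order d for each divisor d of 60, and zero for non-divisors.
20 = 2^2 · 5 divides 60, and φ(20) = 8.

8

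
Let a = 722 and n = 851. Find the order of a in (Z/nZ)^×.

396

The order of 722 must divide φ(851) = φ(23·37) = (23−1)·(37−1) = 22·36 = 792 = 2^3 · 3^2 · 11.
Divisors of 792: 1, 2, 3, 4, 6, 8, 9, 11, 12, 18, 22, 24, 33, 36, 44, 66, 72, 88, 99, 132, 198, 264, 396, 792.
Evaluate successive powers at the divisors of 792:
722^1 ≡ 722
722^2 ≡ 472
722^3 ≡ 384
722^4 ≡ 673
722^6 ≡ 233
722^8 ≡ 197
722^9 ≡ 117
722^11 ≡ 760
722^12 ≡ 676
722^18 ≡ 73
722^22 ≡ 622
722^24 ≡ 840
722^33 ≡ 415
722^36 ≡ 223
722^44 ≡ 530
722^66 ≡ 323
722^72 ≡ 371
722^88 ≡ 70
722^99 ≡ 438
722^132 ≡ 507
722^198 ≡ 369
722^264 ≡ 47
722^396 ≡ 1
Therefore the multiplicative order of 722 modulo 851 is 396.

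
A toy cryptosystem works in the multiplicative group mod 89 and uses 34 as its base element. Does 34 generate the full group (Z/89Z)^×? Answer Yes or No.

No

φ(89) = 89 − 1 = 88 = 2^3 · 11.
It suffices to check that the order of 34 is not a proper divisor of 88: compute 34^(88/q) for q ∈ {2, 11}.
34^44 ≡ 1 (mod 89)  [q = 2: ≡ 1 ✗]
34^8 ≡ 1 (mod 89)  [q = 11: ≡ 1 ✗]
The check at q = 2 fails, so 34 generates a proper subgroup.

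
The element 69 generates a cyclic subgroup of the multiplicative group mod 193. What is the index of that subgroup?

By Lagrange's theorem, ord_193(69) divides φ(193) = 193 − 1 = 192 = 2^6 · 3.
Divisors of 192: 1, 2, 3, 4, 6, 8, 12, 16, 24, 32, 48, 64, 96, 192.
Test each divisor d:
69^1 ≡ 69
69^2 ≡ 129
69^3 ≡ 23
69^4 ≡ 43
69^6 ≡ 143
69^8 ≡ 112
69^12 ≡ 184
69^16 ≡ 192
69^24 ≡ 81
69^32 ≡ 1
Thus |⟨69⟩| = ord(69) = 32.
Index = |(Z/193Z)^×| / |⟨69⟩| = 192 / 32 = 6.

6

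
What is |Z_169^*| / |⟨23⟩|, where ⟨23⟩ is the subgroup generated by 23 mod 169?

Since 23 ∈ (Z/169Z)^×, its order divides φ(169) = φ(13^2) = 13·(13−1) = 156 = 2^2 · 3 · 13.
Divisors of 156: 1, 2, 3, 4, 6, 12, 13, 26, 39, 52, 78, 156.
Test each divisor d:
23^1 ≡ 23 (mod 169)
23^2 ≡ 22 (mod 169)
23^3 ≡ 168 (mod 169)
23^4 ≡ 146 (mod 169)
23^6 ≡ 1 (mod 169) ✓
Thus |⟨23⟩| = ord(23) = 6.
[(Z/169Z)^× : ⟨23⟩] = 156/6 = 26.

26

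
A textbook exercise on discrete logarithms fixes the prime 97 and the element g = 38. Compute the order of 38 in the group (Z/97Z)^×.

96

ord(38) | φ(97) = 97 − 1 = 96 = 2^5 · 3.
Divisors of 96: 1, 2, 3, 4, 6, 8, 12, 16, 24, 32, 48, 96.
Evaluate successive powers at the divisors of 96:
38^1 ≡ 38 (mod 97)
38^2 ≡ 86 (mod 97)
38^3 ≡ 67 (mod 97)
38^4 ≡ 24 (mod 97)
38^6 ≡ 27 (mod 97)
38^8 ≡ 91 (mod 97)
38^12 ≡ 50 (mod 97)
38^16 ≡ 36 (mod 97)
38^24 ≡ 75 (mod 97)
38^32 ≡ 35 (mod 97)
38^48 ≡ 96 (mod 97)
38^96 ≡ 1 (mod 97) ✓
So ord_97(38) = 96.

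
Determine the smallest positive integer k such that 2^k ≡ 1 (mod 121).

110

Since 2 ∈ (Z/121Z)^×, its order divides φ(121) = φ(11^2) = 11·(11−1) = 110 = 2 · 5 · 11.
Divisors of 110: 1, 2, 5, 10, 11, 22, 55, 110.
Evaluate successive powers at the divisors of 110:
2^1 ≡ 2 (mod 121)
2^2 ≡ 4 (mod 121)
2^5 ≡ 32 (mod 121)
2^10 ≡ 56 (mod 121)
2^11 ≡ 112 (mod 121)
2^22 ≡ 81 (mod 121)
2^55 ≡ 120 (mod 121)
2^110 ≡ 1 (mod 121) ✓
Therefore the multiplicative order of 2 modulo 121 is 110.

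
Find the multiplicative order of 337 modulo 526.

131

The order of 337 must divide φ(526) = φ(2)·φ(263) = 1·262 = 262 = 2 · 131.
Divisors of 262: 1, 2, 131, 262.
Check 337^d mod 526 for each divisor in increasing order:
337^1 ≡ 337 (mod 526)
337^2 ≡ 479 (mod 526)
337^131 ≡ 1 (mod 526) ✓
The smallest such exponent is 131, so the order of 337 is 131.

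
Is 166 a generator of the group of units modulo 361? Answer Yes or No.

Yes

φ(361) = φ(19^2) = 19·(19−1) = 342 = 2 · 3^2 · 19.
Test 166^(342/q) mod 361 for each prime factor q of 342:
166^171 ≡ 360 (mod 361)  [q = 2: ≢ 1 ✓]
166^114 ≡ 292 (mod 361)  [q = 3: ≢ 1 ✓]
166^18 ≡ 191 (mod 361)  [q = 19: ≢ 1 ✓]
None equal 1, so ord_361(166) = 342: 166 is a primitive root.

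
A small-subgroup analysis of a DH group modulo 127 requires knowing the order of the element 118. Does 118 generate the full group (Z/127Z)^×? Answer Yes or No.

Yes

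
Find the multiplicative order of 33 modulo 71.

70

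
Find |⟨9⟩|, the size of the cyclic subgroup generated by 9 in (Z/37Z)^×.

9

Since 9 ∈ (Z/37Z)^×, its order divides φ(37) = 37 − 1 = 36 = 2^2 · 3^2.
Divisors of 36: 1, 2, 3, 4, 6, 9, 12, 18, 36.
Check 9^d mod 37 for each divisor in increasing order:
9^1 ≡ 9 (mod 37)
9^2 ≡ 7 (mod 37)
9^3 ≡ 26 (mod 37)
9^4 ≡ 12 (mod 37)
9^6 ≡ 10 (mod 37)
9^9 ≡ 1 (mod 37) ✓
Hence ord(9) = 9.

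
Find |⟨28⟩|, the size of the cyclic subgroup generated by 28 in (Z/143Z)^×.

By Lagrange's theorem, ord_143(28) divides φ(143) = φ(11·13) = (11−1)·(13−1) = 10·12 = 120 = 2^3 · 3 · 5.
Divisors of 120: 1, 2, 3, 4, 5, 6, 8, 10, 12, 15, 20, 24, 30, 40, 60, 120.
Test each divisor d:
28^1 ≡ 28 (mod 143)
28^2 ≡ 69 (mod 143)
28^3 ≡ 73 (mod 143)
28^4 ≡ 42 (mod 143)
28^5 ≡ 32 (mod 143)
28^6 ≡ 38 (mod 143)
28^8 ≡ 48 (mod 143)
28^10 ≡ 23 (mod 143)
28^12 ≡ 14 (mod 143)
28^15 ≡ 21 (mod 143)
28^20 ≡ 100 (mod 143)
28^24 ≡ 53 (mod 143)
28^30 ≡ 12 (mod 143)
28^40 ≡ 133 (mod 143)
28^60 ≡ 1 (mod 143) ✓
Therefore the multiplicative order of 28 modulo 143 is 60.

60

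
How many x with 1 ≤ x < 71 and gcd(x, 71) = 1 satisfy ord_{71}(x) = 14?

φ(71) = 71 − 1 = 70 = 2 · 5 · 7.
(Z/71Z)^× is cyclic (|G| = 70); a cyclic group of order m has exactly φ(d) elements of each order d | m, and none otherwise.
14 = 2 · 7 divides 70, and φ(14) = 6.

6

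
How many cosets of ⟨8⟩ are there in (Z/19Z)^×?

3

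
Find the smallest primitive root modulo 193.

5

φ(193) = 193 − 1 = 192 = 2^6 · 3.
g is a primitive root iff g^(192/q) ≢ 1 (mod 193) for each prime q ∈ {2, 3}.
g = 2: 2^96 ≡ 1 — hits 1, so not a primitive root.
g = 3: 3^96 ≡ 1 — hits 1, so not a primitive root.
g = 4: 4^96 ≡ 1 — hits 1, so not a primitive root.
g = 5: 5^96 ≡ 192; 5^64 ≡ 84 — none is 1, so 5 is a primitive root.
The smallest primitive root modulo 193 is 5.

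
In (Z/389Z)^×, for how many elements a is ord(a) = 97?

φ(389) = 389 − 1 = 388 = 2^2 · 97.
(Z/389Z)^× is cyclic (|G| = 388); a cyclic group of order m has exactly φ(d) elements of each order d | m, and none otherwise.
97 | 388, and φ(97) = 97 − 1 = 96.

96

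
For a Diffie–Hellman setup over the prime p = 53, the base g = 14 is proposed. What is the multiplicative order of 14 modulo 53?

52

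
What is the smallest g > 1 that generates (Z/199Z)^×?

3

φ(199) = 199 − 1 = 198 = 2 · 3^2 · 11.
Test candidates g = 2, 3, … against the prime factors q ∈ {2, 3, 11} of φ(199): g is a generator iff g^(198/q) ≢ 1 for every such q.
g = 2: 2^99 ≡ 1 — hits 1, so not a primitive root.
g = 3: 3^99 ≡ 198; 3^66 ≡ 106; 3^18 ≡ 125 — none is 1, so 3 is a primitive root.
The smallest primitive root modulo 199 is 3.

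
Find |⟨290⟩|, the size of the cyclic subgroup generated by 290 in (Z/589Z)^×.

ord(290) | φ(589) = φ(19·31) = (19−1)·(31−1) = 18·30 = 540 = 2^2 · 3^3 · 5.
Divisors of 540: 1, 2, 3, 4, 5, 6, 9, 10, 12, 15, 18, 20, 27, 30, 36, 45, 54, 60, 90, 108, 135, 180, 270, 540.
Compute 290^d (mod 589) for the divisors d until we hit 1:
290^1 ≡ 290 (mod 589)
290^2 ≡ 462 (mod 589)
290^3 ≡ 277 (mod 589)
290^4 ≡ 226 (mod 589)
290^5 ≡ 161 (mod 589)
290^6 ≡ 159 (mod 589)
290^9 ≡ 457 (mod 589)
290^10 ≡ 5 (mod 589)
290^12 ≡ 543 (mod 589)
290^15 ≡ 216 (mod 589)
290^18 ≡ 343 (mod 589)
290^20 ≡ 25 (mod 589)
290^27 ≡ 77 (mod 589)
290^30 ≡ 125 (mod 589)
290^36 ≡ 438 (mod 589)
290^45 ≡ 495 (mod 589)
290^54 ≡ 39 (mod 589)
290^60 ≡ 311 (mod 589)
290^90 ≡ 1 (mod 589) ✓
Hence ord(290) = 90.

90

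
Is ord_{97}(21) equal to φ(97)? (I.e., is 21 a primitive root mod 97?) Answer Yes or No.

Yes

φ(97) = 97 − 1 = 96 = 2^5 · 3.
Test 21^(96/q) mod 97 for each prime factor q of 96:
21^48 ≡ 96 (mod 97)  [q = 2: ≢ 1 ✓]
21^32 ≡ 61 (mod 97)  [q = 3: ≢ 1 ✓]
Every test exponent gives a nontrivial residue, hence 21 generates the full group.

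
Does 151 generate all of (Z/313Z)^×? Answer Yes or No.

No

φ(313) = 313 − 1 = 312 = 2^3 · 3 · 13.
An element g generates (Z/313Z)^× iff g^(312/q) ≢ 1 (mod 313) for each prime q ∈ {2, 3, 13}.
151^156 ≡ 1 (mod 313)  [q = 2: ≡ 1 ✗]
151^104 ≡ 1 (mod 313)  [q = 3: ≡ 1 ✗]
151^24 ≡ 150 (mod 313)  [q = 13: ≢ 1 ✓]
The check at q = 2 fails, so 151 generates a proper subgroup.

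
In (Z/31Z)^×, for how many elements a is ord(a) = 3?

φ(31) = 31 − 1 = 30 = 2 · 3 · 5.
(Z/31Z)^× is cyclic (|G| = 30); a cyclic group of order m has exactly φ(d) elements of each order d | m, and none otherwise.
3 | 30, and φ(3) = 3 − 1 = 2.

2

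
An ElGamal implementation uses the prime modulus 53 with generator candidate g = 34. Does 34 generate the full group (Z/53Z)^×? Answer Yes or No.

Yes

φ(53) = 53 − 1 = 52 = 2^2 · 13.
An element g generates (Z/53Z)^× iff g^(52/q) ≢ 1 (mod 53) for each prime q ∈ {2, 13}.
34^26 ≡ 52 (mod 53)  [q = 2: ≢ 1 ✓]
34^4 ≡ 47 (mod 53)  [q = 13: ≢ 1 ✓]
None equal 1, so ord_53(34) = 52: 34 is a primitive root.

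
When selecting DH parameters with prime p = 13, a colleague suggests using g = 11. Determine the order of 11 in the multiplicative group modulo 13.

12

Since 11 ∈ (Z/13Z)^×, its order divides φ(13) = 13 − 1 = 12 = 2^2 · 3.
Divisors of 12: 1, 2, 3, 4, 6, 12.
Compute 11^d (mod 13) for the divisors d until we hit 1:
11^1 ≡ 11 (mod 13)
11^2 ≡ 4 (mod 13)
11^3 ≡ 5 (mod 13)
11^4 ≡ 3 (mod 13)
11^6 ≡ 12 (mod 13)
11^12 ≡ 1 (mod 13) ✓
Therefore the multiplicative order of 11 modulo 13 is 12.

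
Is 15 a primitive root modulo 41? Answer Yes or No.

Yes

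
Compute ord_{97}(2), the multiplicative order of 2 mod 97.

By Lagrange's theorem, ord_97(2) divides φ(97) = 97 − 1 = 96 = 2^5 · 3.
Divisors of 96: 1, 2, 3, 4, 6, 8, 12, 16, 24, 32, 48, 96.
Test each divisor d:
2^1 ≡ 2 (mod 97)
2^2 ≡ 4 (mod 97)
2^3 ≡ 8 (mod 97)
2^4 ≡ 16 (mod 97)
2^6 ≡ 64 (mod 97)
2^8 ≡ 62 (mod 97)
2^12 ≡ 22 (mod 97)
2^16 ≡ 61 (mod 97)
2^24 ≡ 96 (mod 97)
2^32 ≡ 35 (mod 97)
2^48 ≡ 1 (mod 97) ✓
So ord_97(2) = 48.

48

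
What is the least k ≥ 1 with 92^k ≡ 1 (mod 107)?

ord(92) | φ(107) = 107 − 1 = 106 = 2 · 53.
Divisors of 106: 1, 2, 53, 106.
Check 92^d mod 107 for each divisor in increasing order:
92^1 ≡ 92 (mod 107)
92^2 ≡ 11 (mod 107)
92^53 ≡ 1 (mod 107) ✓
So ord_107(92) = 53.

53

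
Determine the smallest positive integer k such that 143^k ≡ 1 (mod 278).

69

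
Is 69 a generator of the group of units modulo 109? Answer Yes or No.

φ(109) = 109 − 1 = 108 = 2^2 · 3^3.
69 is a primitive root mod 109 iff 69^(φ(109)/q) ≢ 1 for every prime q | φ(109), i.e. q ∈ {2, 3}.
69^54 ≡ 108 (mod 109)  [q = 2: ≢ 1 ✓]
69^36 ≡ 63 (mod 109)  [q = 3: ≢ 1 ✓]
None equal 1, so ord_109(69) = 108: 69 is a primitive root.

Yes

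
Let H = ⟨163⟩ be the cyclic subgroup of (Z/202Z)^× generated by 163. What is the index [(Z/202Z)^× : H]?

5

By Lagrange's theorem, ord_202(163) divides φ(202) = φ(2)·φ(101) = 1·100 = 100 = 2^2 · 5^2.
Divisors of 100: 1, 2, 4, 5, 10, 20, 25, 50, 100.
Evaluate successive powers at the divisors of 100:
163^1 ≡ 163 (mod 202)
163^2 ≡ 107 (mod 202)
163^4 ≡ 137 (mod 202)
163^5 ≡ 111 (mod 202)
163^10 ≡ 201 (mod 202)
163^20 ≡ 1 (mod 202) ✓
The order of 163 is 20, so the subgroup it generates has 20 elements.
Index = |(Z/202Z)^×| / |⟨163⟩| = 100 / 20 = 5.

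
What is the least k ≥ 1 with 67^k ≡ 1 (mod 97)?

32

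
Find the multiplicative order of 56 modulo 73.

Since 56 ∈ (Z/73Z)^×, its order divides φ(73) = 73 − 1 = 72 = 2^3 · 3^2.
Divisors of 72: 1, 2, 3, 4, 6, 8, 9, 12, 18, 24, 36, 72.
Check 56^d mod 73 for each divisor in increasing order:
56^1 ≡ 56 (mod 73)
56^2 ≡ 70 (mod 73)
56^3 ≡ 51 (mod 73)
56^4 ≡ 9 (mod 73)
56^6 ≡ 46 (mod 73)
56^8 ≡ 8 (mod 73)
56^9 ≡ 10 (mod 73)
56^12 ≡ 72 (mod 73)
56^18 ≡ 27 (mod 73)
56^24 ≡ 1 (mod 73) ✓
The smallest such exponent is 24, so the order of 56 is 24.

24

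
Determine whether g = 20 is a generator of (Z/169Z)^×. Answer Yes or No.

Yes

φ(169) = φ(13^2) = 13·(13−1) = 156 = 2^2 · 3 · 13.
It suffices to check that the order of 20 is not a proper divisor of 156: compute 20^(156/q) for q ∈ {2, 3, 13}.
20^78 ≡ 168 (mod 169)  [q = 2: ≢ 1 ✓]
20^52 ≡ 22 (mod 169)  [q = 3: ≢ 1 ✓]
20^12 ≡ 92 (mod 169)  [q = 13: ≢ 1 ✓]
None equal 1, so ord_169(20) = 156: 20 is a primitive root.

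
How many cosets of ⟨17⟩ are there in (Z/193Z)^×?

1

Since 17 ∈ (Z/193Z)^×, its order divides φ(193) = 193 − 1 = 192 = 2^6 · 3.
Divisors of 192: 1, 2, 3, 4, 6, 8, 12, 16, 24, 32, 48, 64, 96, 192.
Check 17^d mod 193 for each divisor in increasing order:
17^1 ≡ 17 (mod 193)
17^2 ≡ 96 (mod 193)
17^3 ≡ 88 (mod 193)
17^4 ≡ 145 (mod 193)
17^6 ≡ 24 (mod 193)
17^8 ≡ 181 (mod 193)
17^12 ≡ 190 (mod 193)
17^16 ≡ 144 (mod 193)
17^24 ≡ 9 (mod 193)
17^32 ≡ 85 (mod 193)
17^48 ≡ 81 (mod 193)
17^64 ≡ 84 (mod 193)
17^96 ≡ 192 (mod 193)
17^192 ≡ 1 (mod 193) ✓
The order of 17 is 192, so the subgroup it generates has 192 elements.
Index = |(Z/193Z)^×| / |⟨17⟩| = 192 / 192 = 1.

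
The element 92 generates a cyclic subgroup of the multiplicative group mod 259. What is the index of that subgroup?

6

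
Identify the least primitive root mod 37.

2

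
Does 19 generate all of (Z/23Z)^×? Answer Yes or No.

Yes

φ(23) = 23 − 1 = 22 = 2 · 11.
It suffices to check that the order of 19 is not a proper divisor of 22: compute 19^(22/q) for q ∈ {2, 11}.
19^11 ≡ 22 (mod 23)  [q = 2: ≢ 1 ✓]
19^2 ≡ 16 (mod 23)  [q = 11: ≢ 1 ✓]
All checks pass, so 19 has order 22 and is a primitive root modulo 23.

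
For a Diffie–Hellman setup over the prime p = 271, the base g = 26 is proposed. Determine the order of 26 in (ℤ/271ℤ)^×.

270

The order of 26 must divide φ(271) = 271 − 1 = 270 = 2 · 3^3 · 5.
Divisors of 270: 1, 2, 3, 5, 6, 9, 10, 15, 18, 27, 30, 45, 54, 90, 135, 270.
Evaluate successive powers at the divisors of 270:
26^1 ≡ 26 (mod 271)
26^2 ≡ 134 (mod 271)
26^3 ≡ 232 (mod 271)
26^5 ≡ 194 (mod 271)
26^6 ≡ 166 (mod 271)
26^9 ≡ 30 (mod 271)
26^10 ≡ 238 (mod 271)
26^15 ≡ 102 (mod 271)
26^18 ≡ 87 (mod 271)
26^27 ≡ 171 (mod 271)
26^30 ≡ 106 (mod 271)
26^45 ≡ 243 (mod 271)
26^54 ≡ 244 (mod 271)
26^90 ≡ 242 (mod 271)
26^135 ≡ 270 (mod 271)
26^270 ≡ 1 (mod 271) ✓
The smallest such exponent is 270, so the order of 26 is 270.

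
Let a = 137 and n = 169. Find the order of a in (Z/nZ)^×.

156

Since 137 ∈ (Z/169Z)^×, its order divides φ(169) = φ(13^2) = 13·(13−1) = 156 = 2^2 · 3 · 13.
Divisors of 156: 1, 2, 3, 4, 6, 12, 13, 26, 39, 52, 78, 156.
Check 137^d mod 169 for each divisor in increasing order:
137^1 ≡ 137 (mod 169)
137^2 ≡ 10 (mod 169)
137^3 ≡ 18 (mod 169)
137^4 ≡ 100 (mod 169)
137^6 ≡ 155 (mod 169)
137^12 ≡ 27 (mod 169)
137^13 ≡ 150 (mod 169)
137^26 ≡ 23 (mod 169)
137^39 ≡ 70 (mod 169)
137^52 ≡ 22 (mod 169)
137^78 ≡ 168 (mod 169)
137^156 ≡ 1 (mod 169) ✓
So ord_169(137) = 156.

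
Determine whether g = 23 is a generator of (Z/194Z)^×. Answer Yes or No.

Yes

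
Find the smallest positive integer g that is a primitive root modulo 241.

7

φ(241) = 241 − 1 = 240 = 2^4 · 3 · 5.
g is a primitive root iff g^(240/q) ≢ 1 (mod 241) for each prime q ∈ {2, 3, 5}.
g = 2: 2^120 ≡ 1 — hits 1, so not a primitive root.
g = 3: 3^120 ≡ 1 — hits 1, so not a primitive root.
g = 4: 4^120 ≡ 1 — hits 1, so not a primitive root.
g = 5: 5^120 ≡ 1 — hits 1, so not a primitive root.
g = 6: 6^120 ≡ 1 — hits 1, so not a primitive root.
g = 7: 7^120 ≡ 240; 7^80 ≡ 15; 7^48 ≡ 91 — none is 1, so 7 is a primitive root.
So 7 is the smallest generator of (Z/241Z)^×.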